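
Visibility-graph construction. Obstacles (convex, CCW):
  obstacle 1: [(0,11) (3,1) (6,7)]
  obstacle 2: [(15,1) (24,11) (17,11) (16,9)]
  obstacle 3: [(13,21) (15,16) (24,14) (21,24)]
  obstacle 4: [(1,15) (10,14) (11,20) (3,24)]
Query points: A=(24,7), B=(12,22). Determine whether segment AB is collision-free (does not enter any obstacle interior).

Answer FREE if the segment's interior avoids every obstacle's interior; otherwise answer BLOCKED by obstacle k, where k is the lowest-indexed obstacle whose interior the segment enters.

Obstacle 1 [(0,11) (3,1) (6,7)]:
  edge (0,11)–(3,1): clear
  edge (3,1)–(6,7): clear
  edge (6,7)–(0,11): clear
  midpoint (18,29/2) outside
  → clear
Obstacle 2 [(15,1) (24,11) (17,11) (16,9)]:
  edge (15,1)–(24,11): crosses AB
  edge (24,11)–(17,11): crosses AB
  edge (17,11)–(16,9): clear
  edge (16,9)–(15,1): clear
  → BLOCKED
Obstacle 3 [(13,21) (15,16) (24,14) (21,24)]:
  edge (13,21)–(15,16): crosses AB
  edge (15,16)–(24,14): crosses AB
  edge (24,14)–(21,24): clear
  edge (21,24)–(13,21): clear
  → BLOCKED
Obstacle 4 [(1,15) (10,14) (11,20) (3,24)]:
  edge (1,15)–(10,14): clear
  edge (10,14)–(11,20): clear
  edge (11,20)–(3,24): clear
  edge (3,24)–(1,15): clear
  midpoint (18,29/2) outside
  → clear

BLOCKED by obstacle 2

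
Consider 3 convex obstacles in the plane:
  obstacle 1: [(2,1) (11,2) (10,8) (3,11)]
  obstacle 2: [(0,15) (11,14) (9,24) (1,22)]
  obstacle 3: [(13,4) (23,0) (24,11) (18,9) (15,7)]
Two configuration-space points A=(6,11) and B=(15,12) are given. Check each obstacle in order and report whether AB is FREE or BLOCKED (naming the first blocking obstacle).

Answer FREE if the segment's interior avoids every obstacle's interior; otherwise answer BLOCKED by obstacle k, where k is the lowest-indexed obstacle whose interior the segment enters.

FREE

Obstacle 1 [(2,1) (11,2) (10,8) (3,11)]:
  edge (2,1)–(11,2): clear
  edge (11,2)–(10,8): clear
  edge (10,8)–(3,11): clear
  edge (3,11)–(2,1): clear
  midpoint (21/2,23/2) outside
  → clear
Obstacle 2 [(0,15) (11,14) (9,24) (1,22)]:
  edge (0,15)–(11,14): clear
  edge (11,14)–(9,24): clear
  edge (9,24)–(1,22): clear
  edge (1,22)–(0,15): clear
  midpoint (21/2,23/2) outside
  → clear
Obstacle 3 [(13,4) (23,0) (24,11) (18,9) (15,7)]:
  edge (13,4)–(23,0): clear
  edge (23,0)–(24,11): clear
  edge (24,11)–(18,9): clear
  edge (18,9)–(15,7): clear
  edge (15,7)–(13,4): clear
  midpoint (21/2,23/2) outside
  → clear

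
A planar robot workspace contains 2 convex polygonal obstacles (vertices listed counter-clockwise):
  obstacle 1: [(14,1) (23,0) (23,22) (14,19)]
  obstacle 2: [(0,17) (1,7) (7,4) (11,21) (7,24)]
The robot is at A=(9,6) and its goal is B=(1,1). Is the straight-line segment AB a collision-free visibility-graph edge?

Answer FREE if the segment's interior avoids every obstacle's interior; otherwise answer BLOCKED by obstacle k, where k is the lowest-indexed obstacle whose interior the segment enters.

BLOCKED by obstacle 2

Obstacle 1 [(14,1) (23,0) (23,22) (14,19)]:
  edge (14,1)–(23,0): clear
  edge (23,0)–(23,22): clear
  edge (23,22)–(14,19): clear
  edge (14,19)–(14,1): clear
  midpoint (5,7/2) outside
  → clear
Obstacle 2 [(0,17) (1,7) (7,4) (11,21) (7,24)]:
  edge (0,17)–(1,7): clear
  edge (1,7)–(7,4): crosses AB
  edge (7,4)–(11,21): crosses AB
  edge (11,21)–(7,24): clear
  edge (7,24)–(0,17): clear
  → BLOCKED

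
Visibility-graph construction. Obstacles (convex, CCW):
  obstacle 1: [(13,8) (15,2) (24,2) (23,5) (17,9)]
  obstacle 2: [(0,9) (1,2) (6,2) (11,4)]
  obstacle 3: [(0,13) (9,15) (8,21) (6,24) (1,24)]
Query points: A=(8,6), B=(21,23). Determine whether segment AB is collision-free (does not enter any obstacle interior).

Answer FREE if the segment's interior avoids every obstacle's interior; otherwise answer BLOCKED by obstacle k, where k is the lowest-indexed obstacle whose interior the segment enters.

FREE

Obstacle 1 [(13,8) (15,2) (24,2) (23,5) (17,9)]:
  edge (13,8)–(15,2): clear
  edge (15,2)–(24,2): clear
  edge (24,2)–(23,5): clear
  edge (23,5)–(17,9): clear
  edge (17,9)–(13,8): clear
  midpoint (29/2,29/2) outside
  → clear
Obstacle 2 [(0,9) (1,2) (6,2) (11,4)]:
  edge (0,9)–(1,2): clear
  edge (1,2)–(6,2): clear
  edge (6,2)–(11,4): clear
  edge (11,4)–(0,9): clear
  midpoint (29/2,29/2) outside
  → clear
Obstacle 3 [(0,13) (9,15) (8,21) (6,24) (1,24)]:
  edge (0,13)–(9,15): clear
  edge (9,15)–(8,21): clear
  edge (8,21)–(6,24): clear
  edge (6,24)–(1,24): clear
  edge (1,24)–(0,13): clear
  midpoint (29/2,29/2) outside
  → clear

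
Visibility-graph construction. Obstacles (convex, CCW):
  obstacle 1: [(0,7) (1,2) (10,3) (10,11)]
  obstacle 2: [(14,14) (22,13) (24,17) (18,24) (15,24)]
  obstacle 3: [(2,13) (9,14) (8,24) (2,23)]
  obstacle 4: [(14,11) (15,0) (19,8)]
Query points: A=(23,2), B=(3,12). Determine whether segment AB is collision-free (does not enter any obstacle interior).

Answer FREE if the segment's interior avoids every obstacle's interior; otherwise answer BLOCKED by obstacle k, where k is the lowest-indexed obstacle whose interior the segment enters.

Obstacle 1 [(0,7) (1,2) (10,3) (10,11)]:
  edge (0,7)–(1,2): clear
  edge (1,2)–(10,3): clear
  edge (10,3)–(10,11): crosses AB
  edge (10,11)–(0,7): crosses AB
  → BLOCKED
Obstacle 2 [(14,14) (22,13) (24,17) (18,24) (15,24)]:
  edge (14,14)–(22,13): clear
  edge (22,13)–(24,17): clear
  edge (24,17)–(18,24): clear
  edge (18,24)–(15,24): clear
  edge (15,24)–(14,14): clear
  midpoint (13,7) outside
  → clear
Obstacle 3 [(2,13) (9,14) (8,24) (2,23)]:
  edge (2,13)–(9,14): clear
  edge (9,14)–(8,24): clear
  edge (8,24)–(2,23): clear
  edge (2,23)–(2,13): clear
  midpoint (13,7) outside
  → clear
Obstacle 4 [(14,11) (15,0) (19,8)]:
  edge (14,11)–(15,0): crosses AB
  edge (15,0)–(19,8): crosses AB
  edge (19,8)–(14,11): clear
  → BLOCKED

BLOCKED by obstacle 1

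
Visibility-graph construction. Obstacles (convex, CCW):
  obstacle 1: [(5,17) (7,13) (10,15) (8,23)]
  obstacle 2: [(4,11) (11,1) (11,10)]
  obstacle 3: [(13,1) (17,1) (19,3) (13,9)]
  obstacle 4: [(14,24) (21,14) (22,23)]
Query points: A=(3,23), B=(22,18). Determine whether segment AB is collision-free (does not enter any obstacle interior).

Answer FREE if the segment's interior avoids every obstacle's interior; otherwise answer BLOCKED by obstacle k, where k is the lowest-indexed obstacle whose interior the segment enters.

BLOCKED by obstacle 1

Obstacle 1 [(5,17) (7,13) (10,15) (8,23)]:
  edge (5,17)–(7,13): clear
  edge (7,13)–(10,15): clear
  edge (10,15)–(8,23): crosses AB
  edge (8,23)–(5,17): crosses AB
  → BLOCKED
Obstacle 2 [(4,11) (11,1) (11,10)]:
  edge (4,11)–(11,1): clear
  edge (11,1)–(11,10): clear
  edge (11,10)–(4,11): clear
  midpoint (25/2,41/2) outside
  → clear
Obstacle 3 [(13,1) (17,1) (19,3) (13,9)]:
  edge (13,1)–(17,1): clear
  edge (17,1)–(19,3): clear
  edge (19,3)–(13,9): clear
  edge (13,9)–(13,1): clear
  midpoint (25/2,41/2) outside
  → clear
Obstacle 4 [(14,24) (21,14) (22,23)]:
  edge (14,24)–(21,14): crosses AB
  edge (21,14)–(22,23): crosses AB
  edge (22,23)–(14,24): clear
  → BLOCKED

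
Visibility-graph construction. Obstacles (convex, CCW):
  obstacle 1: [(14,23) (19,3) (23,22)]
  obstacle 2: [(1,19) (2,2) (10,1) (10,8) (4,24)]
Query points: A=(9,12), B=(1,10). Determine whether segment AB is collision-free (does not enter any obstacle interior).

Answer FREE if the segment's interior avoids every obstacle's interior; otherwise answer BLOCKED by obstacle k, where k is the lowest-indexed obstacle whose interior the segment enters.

BLOCKED by obstacle 2

Obstacle 1 [(14,23) (19,3) (23,22)]:
  edge (14,23)–(19,3): clear
  edge (19,3)–(23,22): clear
  edge (23,22)–(14,23): clear
  midpoint (5,11) outside
  → clear
Obstacle 2 [(1,19) (2,2) (10,1) (10,8) (4,24)]:
  edge (1,19)–(2,2): crosses AB
  edge (2,2)–(10,1): clear
  edge (10,1)–(10,8): clear
  edge (10,8)–(4,24): crosses AB
  edge (4,24)–(1,19): clear
  → BLOCKED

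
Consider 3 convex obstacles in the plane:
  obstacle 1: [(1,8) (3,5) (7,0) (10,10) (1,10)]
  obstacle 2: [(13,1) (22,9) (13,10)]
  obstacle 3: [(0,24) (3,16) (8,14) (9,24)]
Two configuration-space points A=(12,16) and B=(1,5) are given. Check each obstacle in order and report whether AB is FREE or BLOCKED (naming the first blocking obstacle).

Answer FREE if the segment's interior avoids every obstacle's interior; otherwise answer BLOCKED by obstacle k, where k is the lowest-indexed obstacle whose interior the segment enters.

BLOCKED by obstacle 1

Obstacle 1 [(1,8) (3,5) (7,0) (10,10) (1,10)]:
  edge (1,8)–(3,5): crosses AB
  edge (3,5)–(7,0): clear
  edge (7,0)–(10,10): clear
  edge (10,10)–(1,10): crosses AB
  edge (1,10)–(1,8): clear
  → BLOCKED
Obstacle 2 [(13,1) (22,9) (13,10)]:
  edge (13,1)–(22,9): clear
  edge (22,9)–(13,10): clear
  edge (13,10)–(13,1): clear
  midpoint (13/2,21/2) outside
  → clear
Obstacle 3 [(0,24) (3,16) (8,14) (9,24)]:
  edge (0,24)–(3,16): clear
  edge (3,16)–(8,14): clear
  edge (8,14)–(9,24): clear
  edge (9,24)–(0,24): clear
  midpoint (13/2,21/2) outside
  → clear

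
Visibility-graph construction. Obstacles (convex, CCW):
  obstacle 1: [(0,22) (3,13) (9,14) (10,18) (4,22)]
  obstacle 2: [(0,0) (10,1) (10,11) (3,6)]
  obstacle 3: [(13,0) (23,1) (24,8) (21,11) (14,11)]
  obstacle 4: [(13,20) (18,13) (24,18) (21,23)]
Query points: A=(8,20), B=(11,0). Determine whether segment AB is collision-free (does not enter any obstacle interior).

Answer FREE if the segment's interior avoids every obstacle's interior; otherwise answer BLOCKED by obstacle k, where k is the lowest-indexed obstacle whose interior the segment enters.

BLOCKED by obstacle 1

Obstacle 1 [(0,22) (3,13) (9,14) (10,18) (4,22)]:
  edge (0,22)–(3,13): clear
  edge (3,13)–(9,14): crosses AB
  edge (9,14)–(10,18): clear
  edge (10,18)–(4,22): crosses AB
  edge (4,22)–(0,22): clear
  → BLOCKED
Obstacle 2 [(0,0) (10,1) (10,11) (3,6)]:
  edge (0,0)–(10,1): clear
  edge (10,1)–(10,11): crosses AB
  edge (10,11)–(3,6): crosses AB
  edge (3,6)–(0,0): clear
  → BLOCKED
Obstacle 3 [(13,0) (23,1) (24,8) (21,11) (14,11)]:
  edge (13,0)–(23,1): clear
  edge (23,1)–(24,8): clear
  edge (24,8)–(21,11): clear
  edge (21,11)–(14,11): clear
  edge (14,11)–(13,0): clear
  midpoint (19/2,10) outside
  → clear
Obstacle 4 [(13,20) (18,13) (24,18) (21,23)]:
  edge (13,20)–(18,13): clear
  edge (18,13)–(24,18): clear
  edge (24,18)–(21,23): clear
  edge (21,23)–(13,20): clear
  midpoint (19/2,10) outside
  → clear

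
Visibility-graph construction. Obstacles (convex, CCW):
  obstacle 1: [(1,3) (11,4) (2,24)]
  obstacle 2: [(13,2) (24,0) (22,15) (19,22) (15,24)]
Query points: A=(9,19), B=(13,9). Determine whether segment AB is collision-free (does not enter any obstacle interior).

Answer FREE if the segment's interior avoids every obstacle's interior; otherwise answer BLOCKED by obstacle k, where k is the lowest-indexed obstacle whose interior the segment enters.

Obstacle 1 [(1,3) (11,4) (2,24)]:
  edge (1,3)–(11,4): clear
  edge (11,4)–(2,24): clear
  edge (2,24)–(1,3): clear
  midpoint (11,14) outside
  → clear
Obstacle 2 [(13,2) (24,0) (22,15) (19,22) (15,24)]:
  edge (13,2)–(24,0): clear
  edge (24,0)–(22,15): clear
  edge (22,15)–(19,22): clear
  edge (19,22)–(15,24): clear
  edge (15,24)–(13,2): clear
  midpoint (11,14) outside
  → clear

FREE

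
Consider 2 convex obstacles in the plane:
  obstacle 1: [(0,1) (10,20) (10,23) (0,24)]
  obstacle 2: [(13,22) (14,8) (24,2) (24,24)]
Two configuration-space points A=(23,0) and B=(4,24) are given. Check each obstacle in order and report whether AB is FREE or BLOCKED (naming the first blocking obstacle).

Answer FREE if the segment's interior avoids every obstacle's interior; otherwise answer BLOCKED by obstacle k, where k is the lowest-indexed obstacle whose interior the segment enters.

Obstacle 1 [(0,1) (10,20) (10,23) (0,24)]:
  edge (0,1)–(10,20): crosses AB
  edge (10,20)–(10,23): clear
  edge (10,23)–(0,24): crosses AB
  edge (0,24)–(0,1): clear
  → BLOCKED
Obstacle 2 [(13,22) (14,8) (24,2) (24,24)]:
  edge (13,22)–(14,8): crosses AB
  edge (14,8)–(24,2): crosses AB
  edge (24,2)–(24,24): clear
  edge (24,24)–(13,22): clear
  → BLOCKED

BLOCKED by obstacle 1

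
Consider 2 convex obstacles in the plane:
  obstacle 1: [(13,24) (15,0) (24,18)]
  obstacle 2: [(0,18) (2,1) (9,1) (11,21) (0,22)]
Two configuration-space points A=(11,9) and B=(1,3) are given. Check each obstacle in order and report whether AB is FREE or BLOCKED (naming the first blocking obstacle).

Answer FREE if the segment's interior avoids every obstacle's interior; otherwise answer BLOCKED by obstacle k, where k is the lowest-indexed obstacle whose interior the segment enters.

BLOCKED by obstacle 2

Obstacle 1 [(13,24) (15,0) (24,18)]:
  edge (13,24)–(15,0): clear
  edge (15,0)–(24,18): clear
  edge (24,18)–(13,24): clear
  midpoint (6,6) outside
  → clear
Obstacle 2 [(0,18) (2,1) (9,1) (11,21) (0,22)]:
  edge (0,18)–(2,1): crosses AB
  edge (2,1)–(9,1): clear
  edge (9,1)–(11,21): crosses AB
  edge (11,21)–(0,22): clear
  edge (0,22)–(0,18): clear
  → BLOCKED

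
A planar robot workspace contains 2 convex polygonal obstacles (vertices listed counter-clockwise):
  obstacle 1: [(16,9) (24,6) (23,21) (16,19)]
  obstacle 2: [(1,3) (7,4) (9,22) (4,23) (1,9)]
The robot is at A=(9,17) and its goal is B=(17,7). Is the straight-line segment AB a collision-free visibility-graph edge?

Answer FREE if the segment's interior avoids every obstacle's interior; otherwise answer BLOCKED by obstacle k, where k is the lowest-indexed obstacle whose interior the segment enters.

FREE

Obstacle 1 [(16,9) (24,6) (23,21) (16,19)]:
  edge (16,9)–(24,6): clear
  edge (24,6)–(23,21): clear
  edge (23,21)–(16,19): clear
  edge (16,19)–(16,9): clear
  midpoint (13,12) outside
  → clear
Obstacle 2 [(1,3) (7,4) (9,22) (4,23) (1,9)]:
  edge (1,3)–(7,4): clear
  edge (7,4)–(9,22): clear
  edge (9,22)–(4,23): clear
  edge (4,23)–(1,9): clear
  edge (1,9)–(1,3): clear
  midpoint (13,12) outside
  → clear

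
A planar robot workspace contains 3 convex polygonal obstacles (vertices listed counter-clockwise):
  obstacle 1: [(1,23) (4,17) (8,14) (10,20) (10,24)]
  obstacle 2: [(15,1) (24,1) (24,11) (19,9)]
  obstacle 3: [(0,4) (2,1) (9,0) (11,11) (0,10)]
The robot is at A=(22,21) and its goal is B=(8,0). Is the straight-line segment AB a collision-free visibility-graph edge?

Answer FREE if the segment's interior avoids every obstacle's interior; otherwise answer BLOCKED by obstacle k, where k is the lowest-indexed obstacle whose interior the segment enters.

BLOCKED by obstacle 3

Obstacle 1 [(1,23) (4,17) (8,14) (10,20) (10,24)]:
  edge (1,23)–(4,17): clear
  edge (4,17)–(8,14): clear
  edge (8,14)–(10,20): clear
  edge (10,20)–(10,24): clear
  edge (10,24)–(1,23): clear
  midpoint (15,21/2) outside
  → clear
Obstacle 2 [(15,1) (24,1) (24,11) (19,9)]:
  edge (15,1)–(24,1): clear
  edge (24,1)–(24,11): clear
  edge (24,11)–(19,9): clear
  edge (19,9)–(15,1): clear
  midpoint (15,21/2) outside
  → clear
Obstacle 3 [(0,4) (2,1) (9,0) (11,11) (0,10)]:
  edge (0,4)–(2,1): clear
  edge (2,1)–(9,0): crosses AB
  edge (9,0)–(11,11): crosses AB
  edge (11,11)–(0,10): clear
  edge (0,10)–(0,4): clear
  → BLOCKED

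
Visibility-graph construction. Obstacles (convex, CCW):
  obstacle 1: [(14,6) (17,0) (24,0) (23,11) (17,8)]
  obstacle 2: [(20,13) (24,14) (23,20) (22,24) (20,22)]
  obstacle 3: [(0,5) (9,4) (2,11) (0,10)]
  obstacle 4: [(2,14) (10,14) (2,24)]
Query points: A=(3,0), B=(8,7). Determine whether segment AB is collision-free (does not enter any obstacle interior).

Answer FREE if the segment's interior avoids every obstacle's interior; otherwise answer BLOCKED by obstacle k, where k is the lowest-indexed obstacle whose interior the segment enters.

Obstacle 1 [(14,6) (17,0) (24,0) (23,11) (17,8)]:
  edge (14,6)–(17,0): clear
  edge (17,0)–(24,0): clear
  edge (24,0)–(23,11): clear
  edge (23,11)–(17,8): clear
  edge (17,8)–(14,6): clear
  midpoint (11/2,7/2) outside
  → clear
Obstacle 2 [(20,13) (24,14) (23,20) (22,24) (20,22)]:
  edge (20,13)–(24,14): clear
  edge (24,14)–(23,20): clear
  edge (23,20)–(22,24): clear
  edge (22,24)–(20,22): clear
  edge (20,22)–(20,13): clear
  midpoint (11/2,7/2) outside
  → clear
Obstacle 3 [(0,5) (9,4) (2,11) (0,10)]:
  edge (0,5)–(9,4): crosses AB
  edge (9,4)–(2,11): crosses AB
  edge (2,11)–(0,10): clear
  edge (0,10)–(0,5): clear
  → BLOCKED
Obstacle 4 [(2,14) (10,14) (2,24)]:
  edge (2,14)–(10,14): clear
  edge (10,14)–(2,24): clear
  edge (2,24)–(2,14): clear
  midpoint (11/2,7/2) outside
  → clear

BLOCKED by obstacle 3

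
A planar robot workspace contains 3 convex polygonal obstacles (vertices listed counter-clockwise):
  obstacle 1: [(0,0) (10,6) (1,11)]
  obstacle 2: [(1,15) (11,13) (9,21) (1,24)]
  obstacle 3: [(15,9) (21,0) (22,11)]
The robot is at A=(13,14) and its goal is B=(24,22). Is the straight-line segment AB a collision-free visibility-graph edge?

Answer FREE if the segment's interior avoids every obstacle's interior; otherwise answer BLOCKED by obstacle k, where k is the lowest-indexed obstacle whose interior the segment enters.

Obstacle 1 [(0,0) (10,6) (1,11)]:
  edge (0,0)–(10,6): clear
  edge (10,6)–(1,11): clear
  edge (1,11)–(0,0): clear
  midpoint (37/2,18) outside
  → clear
Obstacle 2 [(1,15) (11,13) (9,21) (1,24)]:
  edge (1,15)–(11,13): clear
  edge (11,13)–(9,21): clear
  edge (9,21)–(1,24): clear
  edge (1,24)–(1,15): clear
  midpoint (37/2,18) outside
  → clear
Obstacle 3 [(15,9) (21,0) (22,11)]:
  edge (15,9)–(21,0): clear
  edge (21,0)–(22,11): clear
  edge (22,11)–(15,9): clear
  midpoint (37/2,18) outside
  → clear

FREE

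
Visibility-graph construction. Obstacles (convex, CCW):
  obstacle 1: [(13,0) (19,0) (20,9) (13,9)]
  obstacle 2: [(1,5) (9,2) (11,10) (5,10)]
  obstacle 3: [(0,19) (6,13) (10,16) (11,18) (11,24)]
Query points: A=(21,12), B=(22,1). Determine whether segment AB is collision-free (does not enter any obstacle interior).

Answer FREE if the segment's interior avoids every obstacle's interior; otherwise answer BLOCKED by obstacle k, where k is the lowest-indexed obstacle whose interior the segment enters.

Obstacle 1 [(13,0) (19,0) (20,9) (13,9)]:
  edge (13,0)–(19,0): clear
  edge (19,0)–(20,9): clear
  edge (20,9)–(13,9): clear
  edge (13,9)–(13,0): clear
  midpoint (43/2,13/2) outside
  → clear
Obstacle 2 [(1,5) (9,2) (11,10) (5,10)]:
  edge (1,5)–(9,2): clear
  edge (9,2)–(11,10): clear
  edge (11,10)–(5,10): clear
  edge (5,10)–(1,5): clear
  midpoint (43/2,13/2) outside
  → clear
Obstacle 3 [(0,19) (6,13) (10,16) (11,18) (11,24)]:
  edge (0,19)–(6,13): clear
  edge (6,13)–(10,16): clear
  edge (10,16)–(11,18): clear
  edge (11,18)–(11,24): clear
  edge (11,24)–(0,19): clear
  midpoint (43/2,13/2) outside
  → clear

FREE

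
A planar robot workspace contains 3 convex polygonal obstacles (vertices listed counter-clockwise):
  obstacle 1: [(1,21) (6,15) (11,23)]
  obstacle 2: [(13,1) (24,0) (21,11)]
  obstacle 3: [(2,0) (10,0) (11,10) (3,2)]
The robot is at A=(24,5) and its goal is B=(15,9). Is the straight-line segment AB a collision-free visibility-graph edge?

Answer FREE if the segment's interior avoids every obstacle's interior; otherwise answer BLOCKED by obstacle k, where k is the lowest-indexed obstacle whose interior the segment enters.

Obstacle 1 [(1,21) (6,15) (11,23)]:
  edge (1,21)–(6,15): clear
  edge (6,15)–(11,23): clear
  edge (11,23)–(1,21): clear
  midpoint (39/2,7) outside
  → clear
Obstacle 2 [(13,1) (24,0) (21,11)]:
  edge (13,1)–(24,0): clear
  edge (24,0)–(21,11): crosses AB
  edge (21,11)–(13,1): crosses AB
  → BLOCKED
Obstacle 3 [(2,0) (10,0) (11,10) (3,2)]:
  edge (2,0)–(10,0): clear
  edge (10,0)–(11,10): clear
  edge (11,10)–(3,2): clear
  edge (3,2)–(2,0): clear
  midpoint (39/2,7) outside
  → clear

BLOCKED by obstacle 2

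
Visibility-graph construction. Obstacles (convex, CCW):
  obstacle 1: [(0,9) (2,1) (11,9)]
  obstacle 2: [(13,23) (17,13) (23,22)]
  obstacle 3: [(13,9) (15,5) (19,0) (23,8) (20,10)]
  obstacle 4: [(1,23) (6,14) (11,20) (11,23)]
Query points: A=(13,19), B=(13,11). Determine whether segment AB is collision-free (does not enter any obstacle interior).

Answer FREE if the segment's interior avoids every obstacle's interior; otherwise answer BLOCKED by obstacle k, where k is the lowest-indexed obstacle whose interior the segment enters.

FREE

Obstacle 1 [(0,9) (2,1) (11,9)]:
  edge (0,9)–(2,1): clear
  edge (2,1)–(11,9): clear
  edge (11,9)–(0,9): clear
  midpoint (13,15) outside
  → clear
Obstacle 2 [(13,23) (17,13) (23,22)]:
  edge (13,23)–(17,13): clear
  edge (17,13)–(23,22): clear
  edge (23,22)–(13,23): clear
  midpoint (13,15) outside
  → clear
Obstacle 3 [(13,9) (15,5) (19,0) (23,8) (20,10)]:
  edge (13,9)–(15,5): clear
  edge (15,5)–(19,0): clear
  edge (19,0)–(23,8): clear
  edge (23,8)–(20,10): clear
  edge (20,10)–(13,9): clear
  midpoint (13,15) outside
  → clear
Obstacle 4 [(1,23) (6,14) (11,20) (11,23)]:
  edge (1,23)–(6,14): clear
  edge (6,14)–(11,20): clear
  edge (11,20)–(11,23): clear
  edge (11,23)–(1,23): clear
  midpoint (13,15) outside
  → clear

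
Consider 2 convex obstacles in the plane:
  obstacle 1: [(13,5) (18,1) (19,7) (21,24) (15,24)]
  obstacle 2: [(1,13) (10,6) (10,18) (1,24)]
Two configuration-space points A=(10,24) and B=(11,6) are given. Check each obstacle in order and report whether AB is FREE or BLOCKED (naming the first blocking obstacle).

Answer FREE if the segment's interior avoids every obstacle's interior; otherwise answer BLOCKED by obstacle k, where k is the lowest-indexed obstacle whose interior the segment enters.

FREE

Obstacle 1 [(13,5) (18,1) (19,7) (21,24) (15,24)]:
  edge (13,5)–(18,1): clear
  edge (18,1)–(19,7): clear
  edge (19,7)–(21,24): clear
  edge (21,24)–(15,24): clear
  edge (15,24)–(13,5): clear
  midpoint (21/2,15) outside
  → clear
Obstacle 2 [(1,13) (10,6) (10,18) (1,24)]:
  edge (1,13)–(10,6): clear
  edge (10,6)–(10,18): clear
  edge (10,18)–(1,24): clear
  edge (1,24)–(1,13): clear
  midpoint (21/2,15) outside
  → clear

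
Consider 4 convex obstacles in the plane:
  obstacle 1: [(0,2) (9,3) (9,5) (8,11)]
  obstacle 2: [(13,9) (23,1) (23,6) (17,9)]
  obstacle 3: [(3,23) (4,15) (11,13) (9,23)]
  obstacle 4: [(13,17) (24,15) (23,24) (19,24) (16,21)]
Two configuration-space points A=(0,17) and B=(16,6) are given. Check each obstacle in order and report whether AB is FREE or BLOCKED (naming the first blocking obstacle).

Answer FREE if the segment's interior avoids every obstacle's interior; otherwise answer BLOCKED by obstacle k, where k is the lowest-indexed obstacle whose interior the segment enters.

FREE

Obstacle 1 [(0,2) (9,3) (9,5) (8,11)]:
  edge (0,2)–(9,3): clear
  edge (9,3)–(9,5): clear
  edge (9,5)–(8,11): clear
  edge (8,11)–(0,2): clear
  midpoint (8,23/2) outside
  → clear
Obstacle 2 [(13,9) (23,1) (23,6) (17,9)]:
  edge (13,9)–(23,1): clear
  edge (23,1)–(23,6): clear
  edge (23,6)–(17,9): clear
  edge (17,9)–(13,9): clear
  midpoint (8,23/2) outside
  → clear
Obstacle 3 [(3,23) (4,15) (11,13) (9,23)]:
  edge (3,23)–(4,15): clear
  edge (4,15)–(11,13): clear
  edge (11,13)–(9,23): clear
  edge (9,23)–(3,23): clear
  midpoint (8,23/2) outside
  → clear
Obstacle 4 [(13,17) (24,15) (23,24) (19,24) (16,21)]:
  edge (13,17)–(24,15): clear
  edge (24,15)–(23,24): clear
  edge (23,24)–(19,24): clear
  edge (19,24)–(16,21): clear
  edge (16,21)–(13,17): clear
  midpoint (8,23/2) outside
  → clear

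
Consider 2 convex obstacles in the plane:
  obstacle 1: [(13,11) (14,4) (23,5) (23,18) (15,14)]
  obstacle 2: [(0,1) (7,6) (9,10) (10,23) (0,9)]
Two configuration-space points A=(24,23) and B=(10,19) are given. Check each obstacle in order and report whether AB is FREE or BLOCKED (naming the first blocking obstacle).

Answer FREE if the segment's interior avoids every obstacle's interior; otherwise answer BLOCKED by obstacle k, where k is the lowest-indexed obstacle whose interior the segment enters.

FREE

Obstacle 1 [(13,11) (14,4) (23,5) (23,18) (15,14)]:
  edge (13,11)–(14,4): clear
  edge (14,4)–(23,5): clear
  edge (23,5)–(23,18): clear
  edge (23,18)–(15,14): clear
  edge (15,14)–(13,11): clear
  midpoint (17,21) outside
  → clear
Obstacle 2 [(0,1) (7,6) (9,10) (10,23) (0,9)]:
  edge (0,1)–(7,6): clear
  edge (7,6)–(9,10): clear
  edge (9,10)–(10,23): clear
  edge (10,23)–(0,9): clear
  edge (0,9)–(0,1): clear
  midpoint (17,21) outside
  → clear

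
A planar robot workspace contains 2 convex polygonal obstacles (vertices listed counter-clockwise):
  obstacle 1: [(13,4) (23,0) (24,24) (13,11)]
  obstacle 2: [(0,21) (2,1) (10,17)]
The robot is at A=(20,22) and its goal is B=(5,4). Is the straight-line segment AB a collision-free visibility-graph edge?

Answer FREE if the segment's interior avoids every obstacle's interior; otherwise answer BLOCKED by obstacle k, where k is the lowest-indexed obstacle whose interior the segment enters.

FREE

Obstacle 1 [(13,4) (23,0) (24,24) (13,11)]:
  edge (13,4)–(23,0): clear
  edge (23,0)–(24,24): clear
  edge (24,24)–(13,11): clear
  edge (13,11)–(13,4): clear
  midpoint (25/2,13) outside
  → clear
Obstacle 2 [(0,21) (2,1) (10,17)]:
  edge (0,21)–(2,1): clear
  edge (2,1)–(10,17): clear
  edge (10,17)–(0,21): clear
  midpoint (25/2,13) outside
  → clear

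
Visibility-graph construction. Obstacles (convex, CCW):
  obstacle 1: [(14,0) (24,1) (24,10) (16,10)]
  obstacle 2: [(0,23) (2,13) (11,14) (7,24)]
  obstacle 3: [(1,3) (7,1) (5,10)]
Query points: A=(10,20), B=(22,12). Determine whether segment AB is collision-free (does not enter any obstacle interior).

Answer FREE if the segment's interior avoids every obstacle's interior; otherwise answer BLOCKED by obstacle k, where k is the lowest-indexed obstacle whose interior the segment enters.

FREE

Obstacle 1 [(14,0) (24,1) (24,10) (16,10)]:
  edge (14,0)–(24,1): clear
  edge (24,1)–(24,10): clear
  edge (24,10)–(16,10): clear
  edge (16,10)–(14,0): clear
  midpoint (16,16) outside
  → clear
Obstacle 2 [(0,23) (2,13) (11,14) (7,24)]:
  edge (0,23)–(2,13): clear
  edge (2,13)–(11,14): clear
  edge (11,14)–(7,24): clear
  edge (7,24)–(0,23): clear
  midpoint (16,16) outside
  → clear
Obstacle 3 [(1,3) (7,1) (5,10)]:
  edge (1,3)–(7,1): clear
  edge (7,1)–(5,10): clear
  edge (5,10)–(1,3): clear
  midpoint (16,16) outside
  → clear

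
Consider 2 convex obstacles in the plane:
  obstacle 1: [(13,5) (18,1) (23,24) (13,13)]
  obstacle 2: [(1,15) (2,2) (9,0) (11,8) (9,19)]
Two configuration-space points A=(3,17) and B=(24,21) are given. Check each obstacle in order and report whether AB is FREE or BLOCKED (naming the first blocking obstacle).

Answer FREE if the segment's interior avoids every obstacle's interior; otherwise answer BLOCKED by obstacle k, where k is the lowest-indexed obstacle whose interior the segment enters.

BLOCKED by obstacle 1

Obstacle 1 [(13,5) (18,1) (23,24) (13,13)]:
  edge (13,5)–(18,1): clear
  edge (18,1)–(23,24): crosses AB
  edge (23,24)–(13,13): crosses AB
  edge (13,13)–(13,5): clear
  → BLOCKED
Obstacle 2 [(1,15) (2,2) (9,0) (11,8) (9,19)]:
  edge (1,15)–(2,2): clear
  edge (2,2)–(9,0): clear
  edge (9,0)–(11,8): clear
  edge (11,8)–(9,19): crosses AB
  edge (9,19)–(1,15): crosses AB
  → BLOCKED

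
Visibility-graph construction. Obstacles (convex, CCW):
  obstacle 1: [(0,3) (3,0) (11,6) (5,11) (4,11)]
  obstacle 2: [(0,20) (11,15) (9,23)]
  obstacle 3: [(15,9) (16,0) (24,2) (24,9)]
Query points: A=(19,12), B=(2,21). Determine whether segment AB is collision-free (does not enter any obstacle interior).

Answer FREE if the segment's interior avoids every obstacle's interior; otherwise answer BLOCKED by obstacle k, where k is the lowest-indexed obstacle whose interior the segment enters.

BLOCKED by obstacle 2

Obstacle 1 [(0,3) (3,0) (11,6) (5,11) (4,11)]:
  edge (0,3)–(3,0): clear
  edge (3,0)–(11,6): clear
  edge (11,6)–(5,11): clear
  edge (5,11)–(4,11): clear
  edge (4,11)–(0,3): clear
  midpoint (21/2,33/2) outside
  → clear
Obstacle 2 [(0,20) (11,15) (9,23)]:
  edge (0,20)–(11,15): clear
  edge (11,15)–(9,23): crosses AB
  edge (9,23)–(0,20): crosses AB
  → BLOCKED
Obstacle 3 [(15,9) (16,0) (24,2) (24,9)]:
  edge (15,9)–(16,0): clear
  edge (16,0)–(24,2): clear
  edge (24,2)–(24,9): clear
  edge (24,9)–(15,9): clear
  midpoint (21/2,33/2) outside
  → clear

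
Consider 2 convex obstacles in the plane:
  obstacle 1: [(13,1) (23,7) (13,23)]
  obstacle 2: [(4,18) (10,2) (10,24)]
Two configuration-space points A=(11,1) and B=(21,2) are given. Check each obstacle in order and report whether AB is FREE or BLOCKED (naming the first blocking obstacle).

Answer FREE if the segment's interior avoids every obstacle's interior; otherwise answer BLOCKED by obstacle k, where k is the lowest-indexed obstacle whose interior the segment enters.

Obstacle 1 [(13,1) (23,7) (13,23)]:
  edge (13,1)–(23,7): crosses AB
  edge (23,7)–(13,23): clear
  edge (13,23)–(13,1): crosses AB
  → BLOCKED
Obstacle 2 [(4,18) (10,2) (10,24)]:
  edge (4,18)–(10,2): clear
  edge (10,2)–(10,24): clear
  edge (10,24)–(4,18): clear
  midpoint (16,3/2) outside
  → clear

BLOCKED by obstacle 1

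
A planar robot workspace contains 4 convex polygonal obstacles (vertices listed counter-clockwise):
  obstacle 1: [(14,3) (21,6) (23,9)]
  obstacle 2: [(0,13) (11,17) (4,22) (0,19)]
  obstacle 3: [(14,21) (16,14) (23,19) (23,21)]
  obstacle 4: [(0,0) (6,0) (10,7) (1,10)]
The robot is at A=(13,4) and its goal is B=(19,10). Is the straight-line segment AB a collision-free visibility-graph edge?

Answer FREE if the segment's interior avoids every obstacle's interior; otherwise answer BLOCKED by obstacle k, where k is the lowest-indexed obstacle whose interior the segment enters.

Obstacle 1 [(14,3) (21,6) (23,9)]:
  edge (14,3)–(21,6): clear
  edge (21,6)–(23,9): clear
  edge (23,9)–(14,3): clear
  midpoint (16,7) outside
  → clear
Obstacle 2 [(0,13) (11,17) (4,22) (0,19)]:
  edge (0,13)–(11,17): clear
  edge (11,17)–(4,22): clear
  edge (4,22)–(0,19): clear
  edge (0,19)–(0,13): clear
  midpoint (16,7) outside
  → clear
Obstacle 3 [(14,21) (16,14) (23,19) (23,21)]:
  edge (14,21)–(16,14): clear
  edge (16,14)–(23,19): clear
  edge (23,19)–(23,21): clear
  edge (23,21)–(14,21): clear
  midpoint (16,7) outside
  → clear
Obstacle 4 [(0,0) (6,0) (10,7) (1,10)]:
  edge (0,0)–(6,0): clear
  edge (6,0)–(10,7): clear
  edge (10,7)–(1,10): clear
  edge (1,10)–(0,0): clear
  midpoint (16,7) outside
  → clear

FREE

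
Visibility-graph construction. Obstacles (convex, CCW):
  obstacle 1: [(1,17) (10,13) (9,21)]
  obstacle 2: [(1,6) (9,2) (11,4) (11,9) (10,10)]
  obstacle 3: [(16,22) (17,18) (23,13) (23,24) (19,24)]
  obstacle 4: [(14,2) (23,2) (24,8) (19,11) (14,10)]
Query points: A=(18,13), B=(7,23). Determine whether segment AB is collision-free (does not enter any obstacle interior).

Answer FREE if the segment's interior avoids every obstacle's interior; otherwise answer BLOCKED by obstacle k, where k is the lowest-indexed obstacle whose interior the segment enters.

FREE

Obstacle 1 [(1,17) (10,13) (9,21)]:
  edge (1,17)–(10,13): clear
  edge (10,13)–(9,21): clear
  edge (9,21)–(1,17): clear
  midpoint (25/2,18) outside
  → clear
Obstacle 2 [(1,6) (9,2) (11,4) (11,9) (10,10)]:
  edge (1,6)–(9,2): clear
  edge (9,2)–(11,4): clear
  edge (11,4)–(11,9): clear
  edge (11,9)–(10,10): clear
  edge (10,10)–(1,6): clear
  midpoint (25/2,18) outside
  → clear
Obstacle 3 [(16,22) (17,18) (23,13) (23,24) (19,24)]:
  edge (16,22)–(17,18): clear
  edge (17,18)–(23,13): clear
  edge (23,13)–(23,24): clear
  edge (23,24)–(19,24): clear
  edge (19,24)–(16,22): clear
  midpoint (25/2,18) outside
  → clear
Obstacle 4 [(14,2) (23,2) (24,8) (19,11) (14,10)]:
  edge (14,2)–(23,2): clear
  edge (23,2)–(24,8): clear
  edge (24,8)–(19,11): clear
  edge (19,11)–(14,10): clear
  edge (14,10)–(14,2): clear
  midpoint (25/2,18) outside
  → clear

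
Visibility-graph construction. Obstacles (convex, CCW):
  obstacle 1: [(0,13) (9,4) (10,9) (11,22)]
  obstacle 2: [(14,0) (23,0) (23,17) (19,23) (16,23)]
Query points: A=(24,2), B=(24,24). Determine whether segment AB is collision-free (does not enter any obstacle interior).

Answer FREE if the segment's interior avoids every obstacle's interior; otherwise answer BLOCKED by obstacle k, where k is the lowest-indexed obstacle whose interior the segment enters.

Obstacle 1 [(0,13) (9,4) (10,9) (11,22)]:
  edge (0,13)–(9,4): clear
  edge (9,4)–(10,9): clear
  edge (10,9)–(11,22): clear
  edge (11,22)–(0,13): clear
  midpoint (24,13) outside
  → clear
Obstacle 2 [(14,0) (23,0) (23,17) (19,23) (16,23)]:
  edge (14,0)–(23,0): clear
  edge (23,0)–(23,17): clear
  edge (23,17)–(19,23): clear
  edge (19,23)–(16,23): clear
  edge (16,23)–(14,0): clear
  midpoint (24,13) outside
  → clear

FREE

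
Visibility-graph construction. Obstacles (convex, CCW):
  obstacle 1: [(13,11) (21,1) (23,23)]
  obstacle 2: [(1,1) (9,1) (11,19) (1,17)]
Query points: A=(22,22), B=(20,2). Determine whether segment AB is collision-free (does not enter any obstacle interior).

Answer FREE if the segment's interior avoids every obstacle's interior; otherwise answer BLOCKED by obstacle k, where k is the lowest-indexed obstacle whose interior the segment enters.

BLOCKED by obstacle 1

Obstacle 1 [(13,11) (21,1) (23,23)]:
  edge (13,11)–(21,1): crosses AB
  edge (21,1)–(23,23): clear
  edge (23,23)–(13,11): crosses AB
  → BLOCKED
Obstacle 2 [(1,1) (9,1) (11,19) (1,17)]:
  edge (1,1)–(9,1): clear
  edge (9,1)–(11,19): clear
  edge (11,19)–(1,17): clear
  edge (1,17)–(1,1): clear
  midpoint (21,12) outside
  → clear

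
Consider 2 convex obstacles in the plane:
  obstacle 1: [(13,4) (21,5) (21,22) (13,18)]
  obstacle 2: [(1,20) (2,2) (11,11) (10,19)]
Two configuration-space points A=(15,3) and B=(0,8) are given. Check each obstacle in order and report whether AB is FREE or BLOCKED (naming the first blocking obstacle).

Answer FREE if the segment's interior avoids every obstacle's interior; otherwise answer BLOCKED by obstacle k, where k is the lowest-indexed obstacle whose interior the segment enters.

Obstacle 1 [(13,4) (21,5) (21,22) (13,18)]:
  edge (13,4)–(21,5): clear
  edge (21,5)–(21,22): clear
  edge (21,22)–(13,18): clear
  edge (13,18)–(13,4): clear
  midpoint (15/2,11/2) outside
  → clear
Obstacle 2 [(1,20) (2,2) (11,11) (10,19)]:
  edge (1,20)–(2,2): crosses AB
  edge (2,2)–(11,11): crosses AB
  edge (11,11)–(10,19): clear
  edge (10,19)–(1,20): clear
  → BLOCKED

BLOCKED by obstacle 2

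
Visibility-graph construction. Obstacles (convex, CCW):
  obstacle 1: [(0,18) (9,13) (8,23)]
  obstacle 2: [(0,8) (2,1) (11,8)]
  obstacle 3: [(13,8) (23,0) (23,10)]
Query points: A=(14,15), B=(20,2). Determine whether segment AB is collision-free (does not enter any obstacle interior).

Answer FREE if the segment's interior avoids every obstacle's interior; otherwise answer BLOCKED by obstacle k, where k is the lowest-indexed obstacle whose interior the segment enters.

Obstacle 1 [(0,18) (9,13) (8,23)]:
  edge (0,18)–(9,13): clear
  edge (9,13)–(8,23): clear
  edge (8,23)–(0,18): clear
  midpoint (17,17/2) outside
  → clear
Obstacle 2 [(0,8) (2,1) (11,8)]:
  edge (0,8)–(2,1): clear
  edge (2,1)–(11,8): clear
  edge (11,8)–(0,8): clear
  midpoint (17,17/2) outside
  → clear
Obstacle 3 [(13,8) (23,0) (23,10)]:
  edge (13,8)–(23,0): crosses AB
  edge (23,0)–(23,10): clear
  edge (23,10)–(13,8): crosses AB
  → BLOCKED

BLOCKED by obstacle 3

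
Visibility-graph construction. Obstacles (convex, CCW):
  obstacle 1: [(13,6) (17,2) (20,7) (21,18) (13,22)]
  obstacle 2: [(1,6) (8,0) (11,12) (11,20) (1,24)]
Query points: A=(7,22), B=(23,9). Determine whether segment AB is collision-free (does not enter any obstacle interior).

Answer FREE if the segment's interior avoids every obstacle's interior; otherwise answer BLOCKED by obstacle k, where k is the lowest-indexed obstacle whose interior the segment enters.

BLOCKED by obstacle 1

Obstacle 1 [(13,6) (17,2) (20,7) (21,18) (13,22)]:
  edge (13,6)–(17,2): clear
  edge (17,2)–(20,7): clear
  edge (20,7)–(21,18): crosses AB
  edge (21,18)–(13,22): clear
  edge (13,22)–(13,6): crosses AB
  → BLOCKED
Obstacle 2 [(1,6) (8,0) (11,12) (11,20) (1,24)]:
  edge (1,6)–(8,0): clear
  edge (8,0)–(11,12): clear
  edge (11,12)–(11,20): crosses AB
  edge (11,20)–(1,24): crosses AB
  edge (1,24)–(1,6): clear
  → BLOCKED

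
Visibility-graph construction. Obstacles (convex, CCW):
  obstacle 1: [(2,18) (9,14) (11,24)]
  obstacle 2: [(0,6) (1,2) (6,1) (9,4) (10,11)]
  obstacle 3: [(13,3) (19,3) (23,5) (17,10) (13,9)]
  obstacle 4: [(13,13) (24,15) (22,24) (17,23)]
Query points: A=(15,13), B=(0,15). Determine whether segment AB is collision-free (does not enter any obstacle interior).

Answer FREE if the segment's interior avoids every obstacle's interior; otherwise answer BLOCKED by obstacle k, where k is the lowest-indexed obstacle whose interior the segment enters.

BLOCKED by obstacle 4

Obstacle 1 [(2,18) (9,14) (11,24)]:
  edge (2,18)–(9,14): clear
  edge (9,14)–(11,24): clear
  edge (11,24)–(2,18): clear
  midpoint (15/2,14) outside
  → clear
Obstacle 2 [(0,6) (1,2) (6,1) (9,4) (10,11)]:
  edge (0,6)–(1,2): clear
  edge (1,2)–(6,1): clear
  edge (6,1)–(9,4): clear
  edge (9,4)–(10,11): clear
  edge (10,11)–(0,6): clear
  midpoint (15/2,14) outside
  → clear
Obstacle 3 [(13,3) (19,3) (23,5) (17,10) (13,9)]:
  edge (13,3)–(19,3): clear
  edge (19,3)–(23,5): clear
  edge (23,5)–(17,10): clear
  edge (17,10)–(13,9): clear
  edge (13,9)–(13,3): clear
  midpoint (15/2,14) outside
  → clear
Obstacle 4 [(13,13) (24,15) (22,24) (17,23)]:
  edge (13,13)–(24,15): crosses AB
  edge (24,15)–(22,24): clear
  edge (22,24)–(17,23): clear
  edge (17,23)–(13,13): crosses AB
  → BLOCKED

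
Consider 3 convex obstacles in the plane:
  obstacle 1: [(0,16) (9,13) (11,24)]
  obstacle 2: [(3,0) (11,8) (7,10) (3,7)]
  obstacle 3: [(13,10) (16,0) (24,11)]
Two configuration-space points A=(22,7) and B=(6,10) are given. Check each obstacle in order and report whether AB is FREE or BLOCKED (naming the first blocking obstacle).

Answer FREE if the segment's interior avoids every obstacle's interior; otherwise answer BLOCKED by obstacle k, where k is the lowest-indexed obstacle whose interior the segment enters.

BLOCKED by obstacle 2

Obstacle 1 [(0,16) (9,13) (11,24)]:
  edge (0,16)–(9,13): clear
  edge (9,13)–(11,24): clear
  edge (11,24)–(0,16): clear
  midpoint (14,17/2) outside
  → clear
Obstacle 2 [(3,0) (11,8) (7,10) (3,7)]:
  edge (3,0)–(11,8): clear
  edge (11,8)–(7,10): crosses AB
  edge (7,10)–(3,7): crosses AB
  edge (3,7)–(3,0): clear
  → BLOCKED
Obstacle 3 [(13,10) (16,0) (24,11)]:
  edge (13,10)–(16,0): crosses AB
  edge (16,0)–(24,11): crosses AB
  edge (24,11)–(13,10): clear
  → BLOCKED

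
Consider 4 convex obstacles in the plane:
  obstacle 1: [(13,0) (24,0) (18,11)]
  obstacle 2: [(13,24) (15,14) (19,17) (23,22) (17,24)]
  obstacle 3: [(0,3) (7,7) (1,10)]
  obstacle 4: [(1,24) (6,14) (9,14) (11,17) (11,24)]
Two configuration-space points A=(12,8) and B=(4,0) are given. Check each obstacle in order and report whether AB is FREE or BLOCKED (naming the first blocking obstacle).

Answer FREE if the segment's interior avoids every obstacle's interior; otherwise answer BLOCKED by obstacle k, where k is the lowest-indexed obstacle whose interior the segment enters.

Obstacle 1 [(13,0) (24,0) (18,11)]:
  edge (13,0)–(24,0): clear
  edge (24,0)–(18,11): clear
  edge (18,11)–(13,0): clear
  midpoint (8,4) outside
  → clear
Obstacle 2 [(13,24) (15,14) (19,17) (23,22) (17,24)]:
  edge (13,24)–(15,14): clear
  edge (15,14)–(19,17): clear
  edge (19,17)–(23,22): clear
  edge (23,22)–(17,24): clear
  edge (17,24)–(13,24): clear
  midpoint (8,4) outside
  → clear
Obstacle 3 [(0,3) (7,7) (1,10)]:
  edge (0,3)–(7,7): clear
  edge (7,7)–(1,10): clear
  edge (1,10)–(0,3): clear
  midpoint (8,4) outside
  → clear
Obstacle 4 [(1,24) (6,14) (9,14) (11,17) (11,24)]:
  edge (1,24)–(6,14): clear
  edge (6,14)–(9,14): clear
  edge (9,14)–(11,17): clear
  edge (11,17)–(11,24): clear
  edge (11,24)–(1,24): clear
  midpoint (8,4) outside
  → clear

FREE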